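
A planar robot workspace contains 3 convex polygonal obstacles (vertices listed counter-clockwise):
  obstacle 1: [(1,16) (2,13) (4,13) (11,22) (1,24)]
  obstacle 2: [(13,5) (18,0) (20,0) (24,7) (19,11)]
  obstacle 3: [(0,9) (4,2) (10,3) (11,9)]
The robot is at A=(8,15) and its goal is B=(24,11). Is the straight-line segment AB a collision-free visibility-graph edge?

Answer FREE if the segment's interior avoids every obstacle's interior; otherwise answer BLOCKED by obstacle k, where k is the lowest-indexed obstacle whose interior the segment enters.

Obstacle 1 [(1,16) (2,13) (4,13) (11,22) (1,24)]:
  edge (1,16)–(2,13): clear
  edge (2,13)–(4,13): clear
  edge (4,13)–(11,22): clear
  edge (11,22)–(1,24): clear
  edge (1,24)–(1,16): clear
  midpoint (16,13) outside
  → clear
Obstacle 2 [(13,5) (18,0) (20,0) (24,7) (19,11)]:
  edge (13,5)–(18,0): clear
  edge (18,0)–(20,0): clear
  edge (20,0)–(24,7): clear
  edge (24,7)–(19,11): clear
  edge (19,11)–(13,5): clear
  midpoint (16,13) outside
  → clear
Obstacle 3 [(0,9) (4,2) (10,3) (11,9)]:
  edge (0,9)–(4,2): clear
  edge (4,2)–(10,3): clear
  edge (10,3)–(11,9): clear
  edge (11,9)–(0,9): clear
  midpoint (16,13) outside
  → clear

FREE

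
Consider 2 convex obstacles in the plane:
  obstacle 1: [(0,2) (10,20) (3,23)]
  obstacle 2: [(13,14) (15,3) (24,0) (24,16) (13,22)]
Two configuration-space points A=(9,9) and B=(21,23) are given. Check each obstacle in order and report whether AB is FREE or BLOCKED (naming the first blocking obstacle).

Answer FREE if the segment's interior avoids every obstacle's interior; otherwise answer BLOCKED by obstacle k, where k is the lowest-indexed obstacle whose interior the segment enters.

BLOCKED by obstacle 2

Obstacle 1 [(0,2) (10,20) (3,23)]:
  edge (0,2)–(10,20): clear
  edge (10,20)–(3,23): clear
  edge (3,23)–(0,2): clear
  midpoint (15,16) outside
  → clear
Obstacle 2 [(13,14) (15,3) (24,0) (24,16) (13,22)]:
  edge (13,14)–(15,3): crosses AB
  edge (15,3)–(24,0): clear
  edge (24,0)–(24,16): clear
  edge (24,16)–(13,22): crosses AB
  edge (13,22)–(13,14): clear
  → BLOCKED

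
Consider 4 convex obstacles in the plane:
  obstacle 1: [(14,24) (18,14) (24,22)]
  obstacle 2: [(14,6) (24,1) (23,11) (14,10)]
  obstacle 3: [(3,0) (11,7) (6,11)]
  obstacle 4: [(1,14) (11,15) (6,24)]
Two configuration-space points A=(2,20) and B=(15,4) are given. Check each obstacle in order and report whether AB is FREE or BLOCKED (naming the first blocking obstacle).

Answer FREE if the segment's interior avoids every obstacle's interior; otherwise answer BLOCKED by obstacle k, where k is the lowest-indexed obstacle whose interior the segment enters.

Obstacle 1 [(14,24) (18,14) (24,22)]:
  edge (14,24)–(18,14): clear
  edge (18,14)–(24,22): clear
  edge (24,22)–(14,24): clear
  midpoint (17/2,12) outside
  → clear
Obstacle 2 [(14,6) (24,1) (23,11) (14,10)]:
  edge (14,6)–(24,1): clear
  edge (24,1)–(23,11): clear
  edge (23,11)–(14,10): clear
  edge (14,10)–(14,6): clear
  midpoint (17/2,12) outside
  → clear
Obstacle 3 [(3,0) (11,7) (6,11)]:
  edge (3,0)–(11,7): clear
  edge (11,7)–(6,11): clear
  edge (6,11)–(3,0): clear
  midpoint (17/2,12) outside
  → clear
Obstacle 4 [(1,14) (11,15) (6,24)]:
  edge (1,14)–(11,15): crosses AB
  edge (11,15)–(6,24): clear
  edge (6,24)–(1,14): crosses AB
  → BLOCKED

BLOCKED by obstacle 4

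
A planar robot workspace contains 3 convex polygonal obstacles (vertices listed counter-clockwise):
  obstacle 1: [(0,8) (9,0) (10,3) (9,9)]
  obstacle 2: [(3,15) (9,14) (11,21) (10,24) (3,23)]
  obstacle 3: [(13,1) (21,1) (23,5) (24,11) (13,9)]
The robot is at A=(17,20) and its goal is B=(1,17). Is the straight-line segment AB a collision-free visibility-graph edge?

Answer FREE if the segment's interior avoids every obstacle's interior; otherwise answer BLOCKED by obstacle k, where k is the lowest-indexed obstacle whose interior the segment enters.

Obstacle 1 [(0,8) (9,0) (10,3) (9,9)]:
  edge (0,8)–(9,0): clear
  edge (9,0)–(10,3): clear
  edge (10,3)–(9,9): clear
  edge (9,9)–(0,8): clear
  midpoint (9,37/2) outside
  → clear
Obstacle 2 [(3,15) (9,14) (11,21) (10,24) (3,23)]:
  edge (3,15)–(9,14): clear
  edge (9,14)–(11,21): crosses AB
  edge (11,21)–(10,24): clear
  edge (10,24)–(3,23): clear
  edge (3,23)–(3,15): crosses AB
  → BLOCKED
Obstacle 3 [(13,1) (21,1) (23,5) (24,11) (13,9)]:
  edge (13,1)–(21,1): clear
  edge (21,1)–(23,5): clear
  edge (23,5)–(24,11): clear
  edge (24,11)–(13,9): clear
  edge (13,9)–(13,1): clear
  midpoint (9,37/2) outside
  → clear

BLOCKED by obstacle 2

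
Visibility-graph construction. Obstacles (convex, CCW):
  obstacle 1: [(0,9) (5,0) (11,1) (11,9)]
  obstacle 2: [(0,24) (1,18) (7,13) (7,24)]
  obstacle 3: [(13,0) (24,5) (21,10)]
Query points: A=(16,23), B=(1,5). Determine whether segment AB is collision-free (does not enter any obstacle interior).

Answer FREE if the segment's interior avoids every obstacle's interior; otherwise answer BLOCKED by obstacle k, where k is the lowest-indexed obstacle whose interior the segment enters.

Obstacle 1 [(0,9) (5,0) (11,1) (11,9)]:
  edge (0,9)–(5,0): crosses AB
  edge (5,0)–(11,1): clear
  edge (11,1)–(11,9): clear
  edge (11,9)–(0,9): crosses AB
  → BLOCKED
Obstacle 2 [(0,24) (1,18) (7,13) (7,24)]:
  edge (0,24)–(1,18): clear
  edge (1,18)–(7,13): clear
  edge (7,13)–(7,24): clear
  edge (7,24)–(0,24): clear
  midpoint (17/2,14) outside
  → clear
Obstacle 3 [(13,0) (24,5) (21,10)]:
  edge (13,0)–(24,5): clear
  edge (24,5)–(21,10): clear
  edge (21,10)–(13,0): clear
  midpoint (17/2,14) outside
  → clear

BLOCKED by obstacle 1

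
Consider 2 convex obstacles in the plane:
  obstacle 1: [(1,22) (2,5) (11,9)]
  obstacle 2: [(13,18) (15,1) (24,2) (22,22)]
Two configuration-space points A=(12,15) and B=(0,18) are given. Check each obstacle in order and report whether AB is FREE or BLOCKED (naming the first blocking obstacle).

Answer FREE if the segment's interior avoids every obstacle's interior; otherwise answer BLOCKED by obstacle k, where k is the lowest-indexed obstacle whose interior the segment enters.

BLOCKED by obstacle 1

Obstacle 1 [(1,22) (2,5) (11,9)]:
  edge (1,22)–(2,5): crosses AB
  edge (2,5)–(11,9): clear
  edge (11,9)–(1,22): crosses AB
  → BLOCKED
Obstacle 2 [(13,18) (15,1) (24,2) (22,22)]:
  edge (13,18)–(15,1): clear
  edge (15,1)–(24,2): clear
  edge (24,2)–(22,22): clear
  edge (22,22)–(13,18): clear
  midpoint (6,33/2) outside
  → clear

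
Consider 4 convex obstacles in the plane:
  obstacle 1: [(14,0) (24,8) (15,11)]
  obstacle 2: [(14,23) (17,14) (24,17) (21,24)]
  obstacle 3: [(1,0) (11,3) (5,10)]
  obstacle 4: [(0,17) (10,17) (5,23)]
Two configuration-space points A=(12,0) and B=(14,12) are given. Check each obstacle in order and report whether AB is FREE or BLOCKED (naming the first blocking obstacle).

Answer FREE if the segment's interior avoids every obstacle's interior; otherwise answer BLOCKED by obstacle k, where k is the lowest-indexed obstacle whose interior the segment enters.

Obstacle 1 [(14,0) (24,8) (15,11)]:
  edge (14,0)–(24,8): clear
  edge (24,8)–(15,11): clear
  edge (15,11)–(14,0): clear
  midpoint (13,6) outside
  → clear
Obstacle 2 [(14,23) (17,14) (24,17) (21,24)]:
  edge (14,23)–(17,14): clear
  edge (17,14)–(24,17): clear
  edge (24,17)–(21,24): clear
  edge (21,24)–(14,23): clear
  midpoint (13,6) outside
  → clear
Obstacle 3 [(1,0) (11,3) (5,10)]:
  edge (1,0)–(11,3): clear
  edge (11,3)–(5,10): clear
  edge (5,10)–(1,0): clear
  midpoint (13,6) outside
  → clear
Obstacle 4 [(0,17) (10,17) (5,23)]:
  edge (0,17)–(10,17): clear
  edge (10,17)–(5,23): clear
  edge (5,23)–(0,17): clear
  midpoint (13,6) outside
  → clear

FREE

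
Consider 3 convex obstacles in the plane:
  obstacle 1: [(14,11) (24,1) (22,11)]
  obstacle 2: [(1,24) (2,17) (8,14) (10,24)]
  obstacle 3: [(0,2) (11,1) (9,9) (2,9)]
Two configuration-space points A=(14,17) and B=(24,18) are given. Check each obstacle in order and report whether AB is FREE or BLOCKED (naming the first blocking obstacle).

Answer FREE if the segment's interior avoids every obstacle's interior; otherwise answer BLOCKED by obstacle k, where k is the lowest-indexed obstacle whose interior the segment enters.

FREE

Obstacle 1 [(14,11) (24,1) (22,11)]:
  edge (14,11)–(24,1): clear
  edge (24,1)–(22,11): clear
  edge (22,11)–(14,11): clear
  midpoint (19,35/2) outside
  → clear
Obstacle 2 [(1,24) (2,17) (8,14) (10,24)]:
  edge (1,24)–(2,17): clear
  edge (2,17)–(8,14): clear
  edge (8,14)–(10,24): clear
  edge (10,24)–(1,24): clear
  midpoint (19,35/2) outside
  → clear
Obstacle 3 [(0,2) (11,1) (9,9) (2,9)]:
  edge (0,2)–(11,1): clear
  edge (11,1)–(9,9): clear
  edge (9,9)–(2,9): clear
  edge (2,9)–(0,2): clear
  midpoint (19,35/2) outside
  → clear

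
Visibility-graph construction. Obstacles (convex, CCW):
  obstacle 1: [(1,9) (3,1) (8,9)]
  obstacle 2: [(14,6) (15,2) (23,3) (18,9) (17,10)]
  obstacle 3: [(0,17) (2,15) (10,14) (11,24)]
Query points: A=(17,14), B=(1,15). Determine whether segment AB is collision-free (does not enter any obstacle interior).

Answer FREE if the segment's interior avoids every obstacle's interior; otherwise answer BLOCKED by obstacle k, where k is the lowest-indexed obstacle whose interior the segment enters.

Obstacle 1 [(1,9) (3,1) (8,9)]:
  edge (1,9)–(3,1): clear
  edge (3,1)–(8,9): clear
  edge (8,9)–(1,9): clear
  midpoint (9,29/2) outside
  → clear
Obstacle 2 [(14,6) (15,2) (23,3) (18,9) (17,10)]:
  edge (14,6)–(15,2): clear
  edge (15,2)–(23,3): clear
  edge (23,3)–(18,9): clear
  edge (18,9)–(17,10): clear
  edge (17,10)–(14,6): clear
  midpoint (9,29/2) outside
  → clear
Obstacle 3 [(0,17) (2,15) (10,14) (11,24)]:
  edge (0,17)–(2,15): clear
  edge (2,15)–(10,14): crosses AB
  edge (10,14)–(11,24): crosses AB
  edge (11,24)–(0,17): clear
  → BLOCKED

BLOCKED by obstacle 3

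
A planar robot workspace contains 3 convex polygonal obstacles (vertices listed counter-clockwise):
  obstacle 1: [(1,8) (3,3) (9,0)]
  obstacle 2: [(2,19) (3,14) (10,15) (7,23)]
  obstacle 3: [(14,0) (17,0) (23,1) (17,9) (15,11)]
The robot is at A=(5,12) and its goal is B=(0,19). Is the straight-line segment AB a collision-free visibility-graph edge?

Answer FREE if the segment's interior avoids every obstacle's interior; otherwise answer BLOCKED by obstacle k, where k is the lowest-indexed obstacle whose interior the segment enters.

BLOCKED by obstacle 2

Obstacle 1 [(1,8) (3,3) (9,0)]:
  edge (1,8)–(3,3): clear
  edge (3,3)–(9,0): clear
  edge (9,0)–(1,8): clear
  midpoint (5/2,31/2) outside
  → clear
Obstacle 2 [(2,19) (3,14) (10,15) (7,23)]:
  edge (2,19)–(3,14): crosses AB
  edge (3,14)–(10,15): crosses AB
  edge (10,15)–(7,23): clear
  edge (7,23)–(2,19): clear
  → BLOCKED
Obstacle 3 [(14,0) (17,0) (23,1) (17,9) (15,11)]:
  edge (14,0)–(17,0): clear
  edge (17,0)–(23,1): clear
  edge (23,1)–(17,9): clear
  edge (17,9)–(15,11): clear
  edge (15,11)–(14,0): clear
  midpoint (5/2,31/2) outside
  → clear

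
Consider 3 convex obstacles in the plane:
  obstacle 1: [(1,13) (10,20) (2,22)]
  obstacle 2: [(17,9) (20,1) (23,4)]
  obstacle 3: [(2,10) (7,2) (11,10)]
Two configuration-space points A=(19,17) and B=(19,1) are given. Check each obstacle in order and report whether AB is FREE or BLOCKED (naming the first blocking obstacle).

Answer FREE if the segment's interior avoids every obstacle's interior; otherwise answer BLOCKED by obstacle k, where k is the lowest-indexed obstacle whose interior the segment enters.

BLOCKED by obstacle 2

Obstacle 1 [(1,13) (10,20) (2,22)]:
  edge (1,13)–(10,20): clear
  edge (10,20)–(2,22): clear
  edge (2,22)–(1,13): clear
  midpoint (19,9) outside
  → clear
Obstacle 2 [(17,9) (20,1) (23,4)]:
  edge (17,9)–(20,1): crosses AB
  edge (20,1)–(23,4): clear
  edge (23,4)–(17,9): crosses AB
  → BLOCKED
Obstacle 3 [(2,10) (7,2) (11,10)]:
  edge (2,10)–(7,2): clear
  edge (7,2)–(11,10): clear
  edge (11,10)–(2,10): clear
  midpoint (19,9) outside
  → clear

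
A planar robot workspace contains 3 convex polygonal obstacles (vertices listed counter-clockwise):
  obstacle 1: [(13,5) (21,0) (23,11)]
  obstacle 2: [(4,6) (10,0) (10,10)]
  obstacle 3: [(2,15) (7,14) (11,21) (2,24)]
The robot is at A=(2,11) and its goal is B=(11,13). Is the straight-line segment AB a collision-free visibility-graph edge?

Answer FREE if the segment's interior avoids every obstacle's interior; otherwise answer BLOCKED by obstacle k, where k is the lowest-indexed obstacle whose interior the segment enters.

FREE

Obstacle 1 [(13,5) (21,0) (23,11)]:
  edge (13,5)–(21,0): clear
  edge (21,0)–(23,11): clear
  edge (23,11)–(13,5): clear
  midpoint (13/2,12) outside
  → clear
Obstacle 2 [(4,6) (10,0) (10,10)]:
  edge (4,6)–(10,0): clear
  edge (10,0)–(10,10): clear
  edge (10,10)–(4,6): clear
  midpoint (13/2,12) outside
  → clear
Obstacle 3 [(2,15) (7,14) (11,21) (2,24)]:
  edge (2,15)–(7,14): clear
  edge (7,14)–(11,21): clear
  edge (11,21)–(2,24): clear
  edge (2,24)–(2,15): clear
  midpoint (13/2,12) outside
  → clear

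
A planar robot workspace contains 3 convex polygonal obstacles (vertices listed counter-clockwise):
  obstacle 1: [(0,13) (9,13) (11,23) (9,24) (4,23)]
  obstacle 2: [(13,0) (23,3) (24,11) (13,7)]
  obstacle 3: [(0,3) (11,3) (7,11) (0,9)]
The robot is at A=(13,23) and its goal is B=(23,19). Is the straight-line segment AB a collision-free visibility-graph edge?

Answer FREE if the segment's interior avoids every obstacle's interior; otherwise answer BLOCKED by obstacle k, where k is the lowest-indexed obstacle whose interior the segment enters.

Obstacle 1 [(0,13) (9,13) (11,23) (9,24) (4,23)]:
  edge (0,13)–(9,13): clear
  edge (9,13)–(11,23): clear
  edge (11,23)–(9,24): clear
  edge (9,24)–(4,23): clear
  edge (4,23)–(0,13): clear
  midpoint (18,21) outside
  → clear
Obstacle 2 [(13,0) (23,3) (24,11) (13,7)]:
  edge (13,0)–(23,3): clear
  edge (23,3)–(24,11): clear
  edge (24,11)–(13,7): clear
  edge (13,7)–(13,0): clear
  midpoint (18,21) outside
  → clear
Obstacle 3 [(0,3) (11,3) (7,11) (0,9)]:
  edge (0,3)–(11,3): clear
  edge (11,3)–(7,11): clear
  edge (7,11)–(0,9): clear
  edge (0,9)–(0,3): clear
  midpoint (18,21) outside
  → clear

FREE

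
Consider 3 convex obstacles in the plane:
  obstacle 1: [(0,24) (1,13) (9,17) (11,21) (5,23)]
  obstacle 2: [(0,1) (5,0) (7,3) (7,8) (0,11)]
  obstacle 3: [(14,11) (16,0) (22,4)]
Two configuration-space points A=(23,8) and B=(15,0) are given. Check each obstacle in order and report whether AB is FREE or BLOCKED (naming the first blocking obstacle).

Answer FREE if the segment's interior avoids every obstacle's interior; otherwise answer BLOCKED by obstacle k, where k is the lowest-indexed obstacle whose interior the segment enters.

BLOCKED by obstacle 3

Obstacle 1 [(0,24) (1,13) (9,17) (11,21) (5,23)]:
  edge (0,24)–(1,13): clear
  edge (1,13)–(9,17): clear
  edge (9,17)–(11,21): clear
  edge (11,21)–(5,23): clear
  edge (5,23)–(0,24): clear
  midpoint (19,4) outside
  → clear
Obstacle 2 [(0,1) (5,0) (7,3) (7,8) (0,11)]:
  edge (0,1)–(5,0): clear
  edge (5,0)–(7,3): clear
  edge (7,3)–(7,8): clear
  edge (7,8)–(0,11): clear
  edge (0,11)–(0,1): clear
  midpoint (19,4) outside
  → clear
Obstacle 3 [(14,11) (16,0) (22,4)]:
  edge (14,11)–(16,0): crosses AB
  edge (16,0)–(22,4): clear
  edge (22,4)–(14,11): crosses AB
  → BLOCKED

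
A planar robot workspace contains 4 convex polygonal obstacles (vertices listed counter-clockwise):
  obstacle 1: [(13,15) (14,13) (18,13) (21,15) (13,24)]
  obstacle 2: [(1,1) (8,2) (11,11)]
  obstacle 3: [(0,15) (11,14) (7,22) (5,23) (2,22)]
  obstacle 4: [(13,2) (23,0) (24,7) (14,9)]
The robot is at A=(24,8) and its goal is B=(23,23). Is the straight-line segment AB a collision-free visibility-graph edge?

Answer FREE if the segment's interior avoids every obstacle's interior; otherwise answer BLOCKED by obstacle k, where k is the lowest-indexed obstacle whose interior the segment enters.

FREE

Obstacle 1 [(13,15) (14,13) (18,13) (21,15) (13,24)]:
  edge (13,15)–(14,13): clear
  edge (14,13)–(18,13): clear
  edge (18,13)–(21,15): clear
  edge (21,15)–(13,24): clear
  edge (13,24)–(13,15): clear
  midpoint (47/2,31/2) outside
  → clear
Obstacle 2 [(1,1) (8,2) (11,11)]:
  edge (1,1)–(8,2): clear
  edge (8,2)–(11,11): clear
  edge (11,11)–(1,1): clear
  midpoint (47/2,31/2) outside
  → clear
Obstacle 3 [(0,15) (11,14) (7,22) (5,23) (2,22)]:
  edge (0,15)–(11,14): clear
  edge (11,14)–(7,22): clear
  edge (7,22)–(5,23): clear
  edge (5,23)–(2,22): clear
  edge (2,22)–(0,15): clear
  midpoint (47/2,31/2) outside
  → clear
Obstacle 4 [(13,2) (23,0) (24,7) (14,9)]:
  edge (13,2)–(23,0): clear
  edge (23,0)–(24,7): clear
  edge (24,7)–(14,9): clear
  edge (14,9)–(13,2): clear
  midpoint (47/2,31/2) outside
  → clear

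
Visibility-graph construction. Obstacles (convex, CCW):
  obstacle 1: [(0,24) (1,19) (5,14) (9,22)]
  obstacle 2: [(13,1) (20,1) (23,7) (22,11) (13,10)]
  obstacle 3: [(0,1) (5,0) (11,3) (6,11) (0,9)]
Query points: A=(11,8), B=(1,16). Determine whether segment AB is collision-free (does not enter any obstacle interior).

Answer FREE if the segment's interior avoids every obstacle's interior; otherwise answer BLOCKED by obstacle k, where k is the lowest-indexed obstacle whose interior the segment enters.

FREE

Obstacle 1 [(0,24) (1,19) (5,14) (9,22)]:
  edge (0,24)–(1,19): clear
  edge (1,19)–(5,14): clear
  edge (5,14)–(9,22): clear
  edge (9,22)–(0,24): clear
  midpoint (6,12) outside
  → clear
Obstacle 2 [(13,1) (20,1) (23,7) (22,11) (13,10)]:
  edge (13,1)–(20,1): clear
  edge (20,1)–(23,7): clear
  edge (23,7)–(22,11): clear
  edge (22,11)–(13,10): clear
  edge (13,10)–(13,1): clear
  midpoint (6,12) outside
  → clear
Obstacle 3 [(0,1) (5,0) (11,3) (6,11) (0,9)]:
  edge (0,1)–(5,0): clear
  edge (5,0)–(11,3): clear
  edge (11,3)–(6,11): clear
  edge (6,11)–(0,9): clear
  edge (0,9)–(0,1): clear
  midpoint (6,12) outside
  → clear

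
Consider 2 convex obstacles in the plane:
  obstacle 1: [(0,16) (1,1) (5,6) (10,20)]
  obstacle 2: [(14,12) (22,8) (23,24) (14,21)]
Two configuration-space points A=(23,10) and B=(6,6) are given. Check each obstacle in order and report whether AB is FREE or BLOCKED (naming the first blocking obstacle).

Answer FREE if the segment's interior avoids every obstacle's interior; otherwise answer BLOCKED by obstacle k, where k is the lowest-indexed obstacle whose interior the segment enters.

BLOCKED by obstacle 2

Obstacle 1 [(0,16) (1,1) (5,6) (10,20)]:
  edge (0,16)–(1,1): clear
  edge (1,1)–(5,6): clear
  edge (5,6)–(10,20): clear
  edge (10,20)–(0,16): clear
  midpoint (29/2,8) outside
  → clear
Obstacle 2 [(14,12) (22,8) (23,24) (14,21)]:
  edge (14,12)–(22,8): crosses AB
  edge (22,8)–(23,24): crosses AB
  edge (23,24)–(14,21): clear
  edge (14,21)–(14,12): clear
  → BLOCKED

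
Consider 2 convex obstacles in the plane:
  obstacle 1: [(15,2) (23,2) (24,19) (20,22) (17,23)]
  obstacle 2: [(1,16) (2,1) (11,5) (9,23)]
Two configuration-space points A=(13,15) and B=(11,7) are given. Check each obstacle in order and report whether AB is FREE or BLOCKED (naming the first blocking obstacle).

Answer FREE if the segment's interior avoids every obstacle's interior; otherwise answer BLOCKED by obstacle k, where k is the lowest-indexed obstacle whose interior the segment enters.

Obstacle 1 [(15,2) (23,2) (24,19) (20,22) (17,23)]:
  edge (15,2)–(23,2): clear
  edge (23,2)–(24,19): clear
  edge (24,19)–(20,22): clear
  edge (20,22)–(17,23): clear
  edge (17,23)–(15,2): clear
  midpoint (12,11) outside
  → clear
Obstacle 2 [(1,16) (2,1) (11,5) (9,23)]:
  edge (1,16)–(2,1): clear
  edge (2,1)–(11,5): clear
  edge (11,5)–(9,23): clear
  edge (9,23)–(1,16): clear
  midpoint (12,11) outside
  → clear

FREE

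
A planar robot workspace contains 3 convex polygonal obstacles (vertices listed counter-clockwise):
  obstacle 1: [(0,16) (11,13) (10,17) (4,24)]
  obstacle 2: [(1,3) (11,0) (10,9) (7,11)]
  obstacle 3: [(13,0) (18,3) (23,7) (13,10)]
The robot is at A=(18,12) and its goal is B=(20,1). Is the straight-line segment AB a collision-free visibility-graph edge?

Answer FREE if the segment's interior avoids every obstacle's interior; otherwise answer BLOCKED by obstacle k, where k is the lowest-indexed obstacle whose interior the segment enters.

Obstacle 1 [(0,16) (11,13) (10,17) (4,24)]:
  edge (0,16)–(11,13): clear
  edge (11,13)–(10,17): clear
  edge (10,17)–(4,24): clear
  edge (4,24)–(0,16): clear
  midpoint (19,13/2) outside
  → clear
Obstacle 2 [(1,3) (11,0) (10,9) (7,11)]:
  edge (1,3)–(11,0): clear
  edge (11,0)–(10,9): clear
  edge (10,9)–(7,11): clear
  edge (7,11)–(1,3): clear
  midpoint (19,13/2) outside
  → clear
Obstacle 3 [(13,0) (18,3) (23,7) (13,10)]:
  edge (13,0)–(18,3): clear
  edge (18,3)–(23,7): crosses AB
  edge (23,7)–(13,10): crosses AB
  edge (13,10)–(13,0): clear
  → BLOCKED

BLOCKED by obstacle 3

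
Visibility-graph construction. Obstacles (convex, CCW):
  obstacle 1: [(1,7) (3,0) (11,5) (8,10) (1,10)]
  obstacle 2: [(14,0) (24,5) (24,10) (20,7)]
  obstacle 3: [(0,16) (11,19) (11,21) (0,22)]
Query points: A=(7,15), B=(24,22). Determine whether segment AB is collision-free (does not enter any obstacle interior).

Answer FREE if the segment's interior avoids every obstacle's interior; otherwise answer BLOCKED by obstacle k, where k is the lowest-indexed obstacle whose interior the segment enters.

FREE

Obstacle 1 [(1,7) (3,0) (11,5) (8,10) (1,10)]:
  edge (1,7)–(3,0): clear
  edge (3,0)–(11,5): clear
  edge (11,5)–(8,10): clear
  edge (8,10)–(1,10): clear
  edge (1,10)–(1,7): clear
  midpoint (31/2,37/2) outside
  → clear
Obstacle 2 [(14,0) (24,5) (24,10) (20,7)]:
  edge (14,0)–(24,5): clear
  edge (24,5)–(24,10): clear
  edge (24,10)–(20,7): clear
  edge (20,7)–(14,0): clear
  midpoint (31/2,37/2) outside
  → clear
Obstacle 3 [(0,16) (11,19) (11,21) (0,22)]:
  edge (0,16)–(11,19): clear
  edge (11,19)–(11,21): clear
  edge (11,21)–(0,22): clear
  edge (0,22)–(0,16): clear
  midpoint (31/2,37/2) outside
  → clear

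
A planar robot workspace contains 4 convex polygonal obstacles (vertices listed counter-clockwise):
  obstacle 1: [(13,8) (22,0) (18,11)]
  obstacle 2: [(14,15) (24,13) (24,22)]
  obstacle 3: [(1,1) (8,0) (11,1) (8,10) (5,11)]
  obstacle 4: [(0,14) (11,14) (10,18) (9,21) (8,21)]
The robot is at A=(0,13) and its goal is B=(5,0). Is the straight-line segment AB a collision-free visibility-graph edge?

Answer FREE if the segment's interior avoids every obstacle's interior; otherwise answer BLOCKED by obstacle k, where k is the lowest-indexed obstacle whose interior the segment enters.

BLOCKED by obstacle 3

Obstacle 1 [(13,8) (22,0) (18,11)]:
  edge (13,8)–(22,0): clear
  edge (22,0)–(18,11): clear
  edge (18,11)–(13,8): clear
  midpoint (5/2,13/2) outside
  → clear
Obstacle 2 [(14,15) (24,13) (24,22)]:
  edge (14,15)–(24,13): clear
  edge (24,13)–(24,22): clear
  edge (24,22)–(14,15): clear
  midpoint (5/2,13/2) outside
  → clear
Obstacle 3 [(1,1) (8,0) (11,1) (8,10) (5,11)]:
  edge (1,1)–(8,0): crosses AB
  edge (8,0)–(11,1): clear
  edge (11,1)–(8,10): clear
  edge (8,10)–(5,11): clear
  edge (5,11)–(1,1): crosses AB
  → BLOCKED
Obstacle 4 [(0,14) (11,14) (10,18) (9,21) (8,21)]:
  edge (0,14)–(11,14): clear
  edge (11,14)–(10,18): clear
  edge (10,18)–(9,21): clear
  edge (9,21)–(8,21): clear
  edge (8,21)–(0,14): clear
  midpoint (5/2,13/2) outside
  → clear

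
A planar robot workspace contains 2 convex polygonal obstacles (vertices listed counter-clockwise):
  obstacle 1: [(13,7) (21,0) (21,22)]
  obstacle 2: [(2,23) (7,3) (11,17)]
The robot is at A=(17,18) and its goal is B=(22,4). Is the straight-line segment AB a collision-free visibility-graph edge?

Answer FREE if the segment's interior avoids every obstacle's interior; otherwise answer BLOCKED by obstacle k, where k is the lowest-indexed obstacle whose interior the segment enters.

BLOCKED by obstacle 1

Obstacle 1 [(13,7) (21,0) (21,22)]:
  edge (13,7)–(21,0): clear
  edge (21,0)–(21,22): crosses AB
  edge (21,22)–(13,7): crosses AB
  → BLOCKED
Obstacle 2 [(2,23) (7,3) (11,17)]:
  edge (2,23)–(7,3): clear
  edge (7,3)–(11,17): clear
  edge (11,17)–(2,23): clear
  midpoint (39/2,11) outside
  → clear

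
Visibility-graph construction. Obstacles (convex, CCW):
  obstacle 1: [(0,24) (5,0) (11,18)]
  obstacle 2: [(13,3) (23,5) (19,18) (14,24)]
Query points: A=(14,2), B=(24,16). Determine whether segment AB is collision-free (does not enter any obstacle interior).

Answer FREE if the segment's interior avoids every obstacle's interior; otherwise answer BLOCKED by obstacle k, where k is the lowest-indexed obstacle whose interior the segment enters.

BLOCKED by obstacle 2

Obstacle 1 [(0,24) (5,0) (11,18)]:
  edge (0,24)–(5,0): clear
  edge (5,0)–(11,18): clear
  edge (11,18)–(0,24): clear
  midpoint (19,9) outside
  → clear
Obstacle 2 [(13,3) (23,5) (19,18) (14,24)]:
  edge (13,3)–(23,5): crosses AB
  edge (23,5)–(19,18): crosses AB
  edge (19,18)–(14,24): clear
  edge (14,24)–(13,3): clear
  → BLOCKED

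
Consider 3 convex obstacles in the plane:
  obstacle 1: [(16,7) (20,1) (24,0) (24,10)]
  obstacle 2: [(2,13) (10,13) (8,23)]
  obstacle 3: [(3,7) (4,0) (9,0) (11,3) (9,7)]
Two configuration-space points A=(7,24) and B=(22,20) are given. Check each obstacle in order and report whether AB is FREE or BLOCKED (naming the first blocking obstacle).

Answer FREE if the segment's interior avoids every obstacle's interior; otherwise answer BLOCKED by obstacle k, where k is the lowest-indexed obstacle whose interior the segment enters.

Obstacle 1 [(16,7) (20,1) (24,0) (24,10)]:
  edge (16,7)–(20,1): clear
  edge (20,1)–(24,0): clear
  edge (24,0)–(24,10): clear
  edge (24,10)–(16,7): clear
  midpoint (29/2,22) outside
  → clear
Obstacle 2 [(2,13) (10,13) (8,23)]:
  edge (2,13)–(10,13): clear
  edge (10,13)–(8,23): clear
  edge (8,23)–(2,13): clear
  midpoint (29/2,22) outside
  → clear
Obstacle 3 [(3,7) (4,0) (9,0) (11,3) (9,7)]:
  edge (3,7)–(4,0): clear
  edge (4,0)–(9,0): clear
  edge (9,0)–(11,3): clear
  edge (11,3)–(9,7): clear
  edge (9,7)–(3,7): clear
  midpoint (29/2,22) outside
  → clear

FREE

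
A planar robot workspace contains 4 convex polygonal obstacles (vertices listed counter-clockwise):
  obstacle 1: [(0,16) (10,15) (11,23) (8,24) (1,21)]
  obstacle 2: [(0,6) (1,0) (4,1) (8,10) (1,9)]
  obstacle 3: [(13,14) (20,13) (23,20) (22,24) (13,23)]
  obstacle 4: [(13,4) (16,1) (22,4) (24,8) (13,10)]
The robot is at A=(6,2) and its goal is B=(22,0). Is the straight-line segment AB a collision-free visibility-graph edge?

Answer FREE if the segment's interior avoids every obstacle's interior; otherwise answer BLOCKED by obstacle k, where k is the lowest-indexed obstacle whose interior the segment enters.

Obstacle 1 [(0,16) (10,15) (11,23) (8,24) (1,21)]:
  edge (0,16)–(10,15): clear
  edge (10,15)–(11,23): clear
  edge (11,23)–(8,24): clear
  edge (8,24)–(1,21): clear
  edge (1,21)–(0,16): clear
  midpoint (14,1) outside
  → clear
Obstacle 2 [(0,6) (1,0) (4,1) (8,10) (1,9)]:
  edge (0,6)–(1,0): clear
  edge (1,0)–(4,1): clear
  edge (4,1)–(8,10): clear
  edge (8,10)–(1,9): clear
  edge (1,9)–(0,6): clear
  midpoint (14,1) outside
  → clear
Obstacle 3 [(13,14) (20,13) (23,20) (22,24) (13,23)]:
  edge (13,14)–(20,13): clear
  edge (20,13)–(23,20): clear
  edge (23,20)–(22,24): clear
  edge (22,24)–(13,23): clear
  edge (13,23)–(13,14): clear
  midpoint (14,1) outside
  → clear
Obstacle 4 [(13,4) (16,1) (22,4) (24,8) (13,10)]:
  edge (13,4)–(16,1): clear
  edge (16,1)–(22,4): clear
  edge (22,4)–(24,8): clear
  edge (24,8)–(13,10): clear
  edge (13,10)–(13,4): clear
  midpoint (14,1) outside
  → clear

FREE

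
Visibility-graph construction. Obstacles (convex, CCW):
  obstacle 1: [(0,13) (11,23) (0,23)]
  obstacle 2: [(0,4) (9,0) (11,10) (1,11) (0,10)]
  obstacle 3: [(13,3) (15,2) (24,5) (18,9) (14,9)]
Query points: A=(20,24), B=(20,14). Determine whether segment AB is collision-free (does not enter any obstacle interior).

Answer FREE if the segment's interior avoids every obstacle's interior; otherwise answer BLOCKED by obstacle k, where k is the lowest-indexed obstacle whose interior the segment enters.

FREE

Obstacle 1 [(0,13) (11,23) (0,23)]:
  edge (0,13)–(11,23): clear
  edge (11,23)–(0,23): clear
  edge (0,23)–(0,13): clear
  midpoint (20,19) outside
  → clear
Obstacle 2 [(0,4) (9,0) (11,10) (1,11) (0,10)]:
  edge (0,4)–(9,0): clear
  edge (9,0)–(11,10): clear
  edge (11,10)–(1,11): clear
  edge (1,11)–(0,10): clear
  edge (0,10)–(0,4): clear
  midpoint (20,19) outside
  → clear
Obstacle 3 [(13,3) (15,2) (24,5) (18,9) (14,9)]:
  edge (13,3)–(15,2): clear
  edge (15,2)–(24,5): clear
  edge (24,5)–(18,9): clear
  edge (18,9)–(14,9): clear
  edge (14,9)–(13,3): clear
  midpoint (20,19) outside
  → clear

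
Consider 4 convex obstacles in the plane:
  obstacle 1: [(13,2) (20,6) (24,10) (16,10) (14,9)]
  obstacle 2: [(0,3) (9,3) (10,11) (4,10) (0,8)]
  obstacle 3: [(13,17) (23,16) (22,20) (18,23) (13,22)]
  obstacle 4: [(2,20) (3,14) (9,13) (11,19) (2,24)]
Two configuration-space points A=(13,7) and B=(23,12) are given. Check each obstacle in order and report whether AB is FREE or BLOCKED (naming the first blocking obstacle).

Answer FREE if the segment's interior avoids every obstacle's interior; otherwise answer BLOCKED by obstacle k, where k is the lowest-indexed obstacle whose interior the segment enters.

Obstacle 1 [(13,2) (20,6) (24,10) (16,10) (14,9)]:
  edge (13,2)–(20,6): clear
  edge (20,6)–(24,10): clear
  edge (24,10)–(16,10): crosses AB
  edge (16,10)–(14,9): clear
  edge (14,9)–(13,2): crosses AB
  → BLOCKED
Obstacle 2 [(0,3) (9,3) (10,11) (4,10) (0,8)]:
  edge (0,3)–(9,3): clear
  edge (9,3)–(10,11): clear
  edge (10,11)–(4,10): clear
  edge (4,10)–(0,8): clear
  edge (0,8)–(0,3): clear
  midpoint (18,19/2) outside
  → clear
Obstacle 3 [(13,17) (23,16) (22,20) (18,23) (13,22)]:
  edge (13,17)–(23,16): clear
  edge (23,16)–(22,20): clear
  edge (22,20)–(18,23): clear
  edge (18,23)–(13,22): clear
  edge (13,22)–(13,17): clear
  midpoint (18,19/2) outside
  → clear
Obstacle 4 [(2,20) (3,14) (9,13) (11,19) (2,24)]:
  edge (2,20)–(3,14): clear
  edge (3,14)–(9,13): clear
  edge (9,13)–(11,19): clear
  edge (11,19)–(2,24): clear
  edge (2,24)–(2,20): clear
  midpoint (18,19/2) outside
  → clear

BLOCKED by obstacle 1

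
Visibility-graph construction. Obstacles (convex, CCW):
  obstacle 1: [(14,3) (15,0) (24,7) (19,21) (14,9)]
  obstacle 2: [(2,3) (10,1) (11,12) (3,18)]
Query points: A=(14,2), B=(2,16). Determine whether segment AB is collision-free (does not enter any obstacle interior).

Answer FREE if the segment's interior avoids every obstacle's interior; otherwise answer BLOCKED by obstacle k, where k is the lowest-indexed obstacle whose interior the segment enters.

Obstacle 1 [(14,3) (15,0) (24,7) (19,21) (14,9)]:
  edge (14,3)–(15,0): clear
  edge (15,0)–(24,7): clear
  edge (24,7)–(19,21): clear
  edge (19,21)–(14,9): clear
  edge (14,9)–(14,3): clear
  midpoint (8,9) outside
  → clear
Obstacle 2 [(2,3) (10,1) (11,12) (3,18)]:
  edge (2,3)–(10,1): clear
  edge (10,1)–(11,12): crosses AB
  edge (11,12)–(3,18): clear
  edge (3,18)–(2,3): crosses AB
  → BLOCKED

BLOCKED by obstacle 2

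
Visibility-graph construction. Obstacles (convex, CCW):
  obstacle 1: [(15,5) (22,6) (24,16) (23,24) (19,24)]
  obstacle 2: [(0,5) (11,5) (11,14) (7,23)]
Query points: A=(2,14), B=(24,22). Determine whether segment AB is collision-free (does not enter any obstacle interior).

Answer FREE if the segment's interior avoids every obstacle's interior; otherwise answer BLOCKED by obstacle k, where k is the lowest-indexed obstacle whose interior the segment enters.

BLOCKED by obstacle 1

Obstacle 1 [(15,5) (22,6) (24,16) (23,24) (19,24)]:
  edge (15,5)–(22,6): clear
  edge (22,6)–(24,16): clear
  edge (24,16)–(23,24): crosses AB
  edge (23,24)–(19,24): clear
  edge (19,24)–(15,5): crosses AB
  → BLOCKED
Obstacle 2 [(0,5) (11,5) (11,14) (7,23)]:
  edge (0,5)–(11,5): clear
  edge (11,5)–(11,14): clear
  edge (11,14)–(7,23): crosses AB
  edge (7,23)–(0,5): crosses AB
  → BLOCKED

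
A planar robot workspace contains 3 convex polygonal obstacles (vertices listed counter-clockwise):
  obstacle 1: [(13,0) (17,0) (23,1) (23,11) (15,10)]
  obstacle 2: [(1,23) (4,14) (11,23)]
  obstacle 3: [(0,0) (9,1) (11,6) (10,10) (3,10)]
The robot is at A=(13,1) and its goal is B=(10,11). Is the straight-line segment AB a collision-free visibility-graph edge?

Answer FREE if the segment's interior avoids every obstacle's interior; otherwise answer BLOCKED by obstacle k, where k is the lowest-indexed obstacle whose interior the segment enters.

Obstacle 1 [(13,0) (17,0) (23,1) (23,11) (15,10)]:
  edge (13,0)–(17,0): clear
  edge (17,0)–(23,1): clear
  edge (23,1)–(23,11): clear
  edge (23,11)–(15,10): clear
  edge (15,10)–(13,0): clear
  midpoint (23/2,6) outside
  → clear
Obstacle 2 [(1,23) (4,14) (11,23)]:
  edge (1,23)–(4,14): clear
  edge (4,14)–(11,23): clear
  edge (11,23)–(1,23): clear
  midpoint (23/2,6) outside
  → clear
Obstacle 3 [(0,0) (9,1) (11,6) (10,10) (3,10)]:
  edge (0,0)–(9,1): clear
  edge (9,1)–(11,6): clear
  edge (11,6)–(10,10): clear
  edge (10,10)–(3,10): clear
  edge (3,10)–(0,0): clear
  midpoint (23/2,6) outside
  → clear

FREE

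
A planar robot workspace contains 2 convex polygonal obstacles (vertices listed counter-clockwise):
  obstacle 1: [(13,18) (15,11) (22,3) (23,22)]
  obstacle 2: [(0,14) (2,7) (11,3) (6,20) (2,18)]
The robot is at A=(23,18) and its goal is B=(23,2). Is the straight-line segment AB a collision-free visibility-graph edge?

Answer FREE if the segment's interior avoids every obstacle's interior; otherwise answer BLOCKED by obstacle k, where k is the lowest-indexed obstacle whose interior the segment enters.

Obstacle 1 [(13,18) (15,11) (22,3) (23,22)]:
  edge (13,18)–(15,11): clear
  edge (15,11)–(22,3): clear
  edge (22,3)–(23,22): clear
  edge (23,22)–(13,18): clear
  midpoint (23,10) outside
  → clear
Obstacle 2 [(0,14) (2,7) (11,3) (6,20) (2,18)]:
  edge (0,14)–(2,7): clear
  edge (2,7)–(11,3): clear
  edge (11,3)–(6,20): clear
  edge (6,20)–(2,18): clear
  edge (2,18)–(0,14): clear
  midpoint (23,10) outside
  → clear

FREE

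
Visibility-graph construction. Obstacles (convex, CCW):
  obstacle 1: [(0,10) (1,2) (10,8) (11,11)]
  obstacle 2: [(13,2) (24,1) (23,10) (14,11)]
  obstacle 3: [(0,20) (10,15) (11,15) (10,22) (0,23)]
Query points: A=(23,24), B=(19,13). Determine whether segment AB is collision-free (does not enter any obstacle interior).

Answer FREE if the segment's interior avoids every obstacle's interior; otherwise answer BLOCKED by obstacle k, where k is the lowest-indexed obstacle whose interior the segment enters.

FREE

Obstacle 1 [(0,10) (1,2) (10,8) (11,11)]:
  edge (0,10)–(1,2): clear
  edge (1,2)–(10,8): clear
  edge (10,8)–(11,11): clear
  edge (11,11)–(0,10): clear
  midpoint (21,37/2) outside
  → clear
Obstacle 2 [(13,2) (24,1) (23,10) (14,11)]:
  edge (13,2)–(24,1): clear
  edge (24,1)–(23,10): clear
  edge (23,10)–(14,11): clear
  edge (14,11)–(13,2): clear
  midpoint (21,37/2) outside
  → clear
Obstacle 3 [(0,20) (10,15) (11,15) (10,22) (0,23)]:
  edge (0,20)–(10,15): clear
  edge (10,15)–(11,15): clear
  edge (11,15)–(10,22): clear
  edge (10,22)–(0,23): clear
  edge (0,23)–(0,20): clear
  midpoint (21,37/2) outside
  → clear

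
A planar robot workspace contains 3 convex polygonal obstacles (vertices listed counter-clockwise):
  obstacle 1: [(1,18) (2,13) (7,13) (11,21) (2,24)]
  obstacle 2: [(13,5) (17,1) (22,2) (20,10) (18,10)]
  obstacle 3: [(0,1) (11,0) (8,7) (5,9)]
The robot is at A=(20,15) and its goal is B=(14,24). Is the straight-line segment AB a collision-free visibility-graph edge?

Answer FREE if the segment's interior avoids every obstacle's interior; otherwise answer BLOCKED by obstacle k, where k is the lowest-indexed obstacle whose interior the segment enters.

FREE

Obstacle 1 [(1,18) (2,13) (7,13) (11,21) (2,24)]:
  edge (1,18)–(2,13): clear
  edge (2,13)–(7,13): clear
  edge (7,13)–(11,21): clear
  edge (11,21)–(2,24): clear
  edge (2,24)–(1,18): clear
  midpoint (17,39/2) outside
  → clear
Obstacle 2 [(13,5) (17,1) (22,2) (20,10) (18,10)]:
  edge (13,5)–(17,1): clear
  edge (17,1)–(22,2): clear
  edge (22,2)–(20,10): clear
  edge (20,10)–(18,10): clear
  edge (18,10)–(13,5): clear
  midpoint (17,39/2) outside
  → clear
Obstacle 3 [(0,1) (11,0) (8,7) (5,9)]:
  edge (0,1)–(11,0): clear
  edge (11,0)–(8,7): clear
  edge (8,7)–(5,9): clear
  edge (5,9)–(0,1): clear
  midpoint (17,39/2) outside
  → clear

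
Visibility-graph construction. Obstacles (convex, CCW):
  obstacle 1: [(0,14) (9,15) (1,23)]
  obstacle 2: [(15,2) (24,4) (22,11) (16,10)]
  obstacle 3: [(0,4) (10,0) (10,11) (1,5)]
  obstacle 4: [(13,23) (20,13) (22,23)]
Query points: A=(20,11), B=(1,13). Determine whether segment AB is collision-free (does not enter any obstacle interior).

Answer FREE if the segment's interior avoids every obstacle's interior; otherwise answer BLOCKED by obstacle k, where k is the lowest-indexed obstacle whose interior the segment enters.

FREE

Obstacle 1 [(0,14) (9,15) (1,23)]:
  edge (0,14)–(9,15): clear
  edge (9,15)–(1,23): clear
  edge (1,23)–(0,14): clear
  midpoint (21/2,12) outside
  → clear
Obstacle 2 [(15,2) (24,4) (22,11) (16,10)]:
  edge (15,2)–(24,4): clear
  edge (24,4)–(22,11): clear
  edge (22,11)–(16,10): clear
  edge (16,10)–(15,2): clear
  midpoint (21/2,12) outside
  → clear
Obstacle 3 [(0,4) (10,0) (10,11) (1,5)]:
  edge (0,4)–(10,0): clear
  edge (10,0)–(10,11): clear
  edge (10,11)–(1,5): clear
  edge (1,5)–(0,4): clear
  midpoint (21/2,12) outside
  → clear
Obstacle 4 [(13,23) (20,13) (22,23)]:
  edge (13,23)–(20,13): clear
  edge (20,13)–(22,23): clear
  edge (22,23)–(13,23): clear
  midpoint (21/2,12) outside
  → clear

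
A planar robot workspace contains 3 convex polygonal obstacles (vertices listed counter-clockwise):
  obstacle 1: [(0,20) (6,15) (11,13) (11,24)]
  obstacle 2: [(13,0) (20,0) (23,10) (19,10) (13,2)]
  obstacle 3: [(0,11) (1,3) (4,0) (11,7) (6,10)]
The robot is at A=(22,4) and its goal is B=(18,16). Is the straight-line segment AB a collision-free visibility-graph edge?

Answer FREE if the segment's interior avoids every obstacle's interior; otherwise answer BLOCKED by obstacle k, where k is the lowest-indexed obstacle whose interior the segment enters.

Obstacle 1 [(0,20) (6,15) (11,13) (11,24)]:
  edge (0,20)–(6,15): clear
  edge (6,15)–(11,13): clear
  edge (11,13)–(11,24): clear
  edge (11,24)–(0,20): clear
  midpoint (20,10) outside
  → clear
Obstacle 2 [(13,0) (20,0) (23,10) (19,10) (13,2)]:
  edge (13,0)–(20,0): clear
  edge (20,0)–(23,10): crosses AB
  edge (23,10)–(19,10): crosses AB
  edge (19,10)–(13,2): clear
  edge (13,2)–(13,0): clear
  → BLOCKED
Obstacle 3 [(0,11) (1,3) (4,0) (11,7) (6,10)]:
  edge (0,11)–(1,3): clear
  edge (1,3)–(4,0): clear
  edge (4,0)–(11,7): clear
  edge (11,7)–(6,10): clear
  edge (6,10)–(0,11): clear
  midpoint (20,10) outside
  → clear

BLOCKED by obstacle 2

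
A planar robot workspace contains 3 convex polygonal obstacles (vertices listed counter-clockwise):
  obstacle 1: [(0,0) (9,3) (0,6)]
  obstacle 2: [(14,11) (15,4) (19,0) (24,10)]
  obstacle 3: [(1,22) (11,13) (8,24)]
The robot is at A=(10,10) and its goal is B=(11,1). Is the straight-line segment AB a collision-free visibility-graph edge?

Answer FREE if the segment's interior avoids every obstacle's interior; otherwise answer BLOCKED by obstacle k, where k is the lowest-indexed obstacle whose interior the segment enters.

FREE

Obstacle 1 [(0,0) (9,3) (0,6)]:
  edge (0,0)–(9,3): clear
  edge (9,3)–(0,6): clear
  edge (0,6)–(0,0): clear
  midpoint (21/2,11/2) outside
  → clear
Obstacle 2 [(14,11) (15,4) (19,0) (24,10)]:
  edge (14,11)–(15,4): clear
  edge (15,4)–(19,0): clear
  edge (19,0)–(24,10): clear
  edge (24,10)–(14,11): clear
  midpoint (21/2,11/2) outside
  → clear
Obstacle 3 [(1,22) (11,13) (8,24)]:
  edge (1,22)–(11,13): clear
  edge (11,13)–(8,24): clear
  edge (8,24)–(1,22): clear
  midpoint (21/2,11/2) outside
  → clear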